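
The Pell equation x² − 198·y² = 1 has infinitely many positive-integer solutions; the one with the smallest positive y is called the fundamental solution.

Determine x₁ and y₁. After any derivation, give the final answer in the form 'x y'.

√198 = [14; 14,28, …], period ℓ=2 (even) → k=1
k=0  a_k=14  p_k/q_k = 14/1
k=1  a_k=14  p_k/q_k = 197/14
→ (197, 14).  Check: 197²=38809, 198·14²=38808, difference 1.

197 14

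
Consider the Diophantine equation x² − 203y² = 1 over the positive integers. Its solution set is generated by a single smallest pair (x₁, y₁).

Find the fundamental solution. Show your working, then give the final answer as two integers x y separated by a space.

57 4

[14; 4,28] for √203; ℓ=2 ⇒ convergent index 1
k=0  a_k=14  p_k/q_k = 14/1
k=1  a_k=4  p_k/q_k = 57/4
→ (57, 4).  Check: 57²=3249, 203·4²=3248, difference 1.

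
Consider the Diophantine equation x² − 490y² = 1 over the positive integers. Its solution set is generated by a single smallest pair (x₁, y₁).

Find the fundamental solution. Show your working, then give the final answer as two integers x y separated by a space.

1039681 46968

√490 = [22; 7,2,1,4,4,4,1,2,7,44, …], period ℓ=10 (even) → k=9
k=0  a_k=22  p_k/q_k = 22/1
k=1  a_k=7  p_k/q_k = 155/7
…
k=3  a_k=1  p_k/q_k = 487/22
k=4  a_k=4  p_k/q_k = 2280/103
k=5  a_k=4  p_k/q_k = 9607/434
…
k=7  a_k=1  p_k/q_k = 50315/2273
k=8  a_k=2  p_k/q_k = 141338/6385
k=9  a_k=7  p_k/q_k = 1039681/46968
(x₁, y₁) = (1039681, 46968);  1039681² − 490·46968² = 1 ✓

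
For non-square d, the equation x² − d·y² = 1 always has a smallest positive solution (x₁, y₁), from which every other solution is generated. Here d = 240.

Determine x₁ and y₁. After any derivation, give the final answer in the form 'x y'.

31 2

√240 = [15; 2,30, …], period ℓ=2 (even) → k=1
a_0=15:  p_0=15·1+0=15,  q_0=15·0+1=1
a_1=2:  p_1=2·15+1=31,  q_1=2·1+0=2
fundamental: x₁=31, y₁=2  (since 961 − 240·4 = 1)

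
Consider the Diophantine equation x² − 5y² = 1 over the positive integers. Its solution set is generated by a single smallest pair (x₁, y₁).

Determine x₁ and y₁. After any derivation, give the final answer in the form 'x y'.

9 4

√5 → a₀=2, period (4); ℓ=1 odd so k=1
k=0  a_k=2  p_k/q_k = 2/1
k=1  a_k=4  p_k/q_k = 9/4
fundamental: x₁=9, y₁=4  (since 81 − 5·16 = 1)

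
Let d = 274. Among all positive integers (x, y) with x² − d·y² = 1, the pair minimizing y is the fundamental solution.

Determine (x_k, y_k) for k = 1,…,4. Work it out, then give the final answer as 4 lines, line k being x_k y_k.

3959299 239190
31352097142801 1894049455620
248264653730785753699 14998216231173381570
1965907990503261255572251201 118764845051735182903983240

d=274: √d = [16; 1,1,4,4,1,1,32] (ℓ=7, odd), read p_13/q_13
step 0: (16, 1)  from 16·(1,0) + (0,1)
…
step 3: (149, 9)  from 4·(33,2) + (17,1)
…
step 5: (778, 47)  from 1·(629,38) + (149,9)
step 6: (1407, 85)  from 1·(778,47) + (629,38)
…
step 8: (47209, 2852)  from 1·(45802,2767) + (1407,85)
…
step 11: (1770023, 106931)  from 4·(419253,25328) + (93011,5619)
step 12: (2189276, 132259)  from 1·(1770023,106931) + (419253,25328)
step 13: (3959299, 239190)  from 1·(2189276,132259) + (1770023,106931)
→ (3959299, 239190).  Check: 3959299²=15676048571401, 274·239190²=15676048571400, difference 1.
(3959299+239190√274)^2 = 31352097142801 + 1894049455620√274
(3959299+239190√274)^3 = 248264653730785753699 + 14998216231173381570√274
(3959299+239190√274)^4 = 1965907990503261255572251201 + 118764845051735182903983240√274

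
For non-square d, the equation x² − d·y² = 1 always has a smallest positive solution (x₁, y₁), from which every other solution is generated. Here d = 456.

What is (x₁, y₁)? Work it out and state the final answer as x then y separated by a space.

√456 → a₀=21, period (2,1,4,1,2,42); ℓ=6 even so k=5
i=0: a=21 ⇒ p=21, q=1
i=1: a=2 ⇒ p=43, q=2
…
i=3: a=4 ⇒ p=299, q=14
i=4: a=1 ⇒ p=363, q=17
i=5: a=2 ⇒ p=1025, q=48
(x₁, y₁) = (1025, 48);  1025² − 456·48² = 1 ✓

1025 48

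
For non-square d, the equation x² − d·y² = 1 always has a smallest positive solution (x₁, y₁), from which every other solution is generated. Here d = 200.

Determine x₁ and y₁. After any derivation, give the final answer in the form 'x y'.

[14; 7,28] for √200; ℓ=2 ⇒ convergent index 1
step 0: (14, 1)  from 14·(1,0) + (0,1)
step 1: (99, 7)  from 7·(14,1) + (1,0)
→ (99, 7).  Check: 99²=9801, 200·7²=9800, difference 1.

99 7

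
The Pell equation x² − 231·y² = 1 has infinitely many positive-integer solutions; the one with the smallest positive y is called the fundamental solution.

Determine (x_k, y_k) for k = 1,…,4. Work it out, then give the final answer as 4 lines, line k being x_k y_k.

d=231: √d = [15; 5,30] (ℓ=2, even), read p_1/q_1
step 0: (15, 1)  from 15·(1,0) + (0,1)
step 1: (76, 5)  from 5·(15,1) + (1,0)
fundamental: x₁=76, y₁=5  (since 5776 − 231·25 = 1)
k=2:  x_2 = 76·76+231·5·5 = 11551,  y_2 = 76·5+5·76 = 760
k=3:  x_3 = 76·11551+231·5·760 = 1755676,  y_3 = 76·760+5·11551 = 115515
k=4:  x_4 = 76·1755676+231·5·115515 = 266851201,  y_4 = 76·115515+5·1755676 = 17557520

76 5
11551 760
1755676 115515
266851201 17557520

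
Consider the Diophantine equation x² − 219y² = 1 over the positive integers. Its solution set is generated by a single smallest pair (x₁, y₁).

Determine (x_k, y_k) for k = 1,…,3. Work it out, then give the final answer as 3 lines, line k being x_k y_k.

√219 = [14; 1,3,1,28, …], period ℓ=4 (even) → k=3
a_0=14:  p_0=14·1+0=14,  q_0=14·0+1=1
a_1=1:  p_1=1·14+1=15,  q_1=1·1+0=1
a_2=3:  p_2=3·15+14=59,  q_2=3·1+1=4
a_3=1:  p_3=1·59+15=74,  q_3=1·4+1=5
→ (74, 5).  Check: 74²=5476, 219·5²=5475, difference 1.
(74+5√219)^2 = 10951 + 740√219
(74+5√219)^3 = 1620674 + 109515√219

74 5
10951 740
1620674 109515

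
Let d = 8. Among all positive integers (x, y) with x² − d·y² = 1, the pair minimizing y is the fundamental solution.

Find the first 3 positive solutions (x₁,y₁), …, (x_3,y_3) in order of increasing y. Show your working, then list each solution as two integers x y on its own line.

√8 → a₀=2, period (1,4); ℓ=2 even so k=1
k=0  a_k=2  p_k/q_k = 2/1
k=1  a_k=1  p_k/q_k = 3/1
→ (3, 1).  Check: 3²=9, 8·1²=8, difference 1.
(x_2, y_2) = (3·3 + 8·1·1, 3·1 + 1·3) = (17, 6)
(x_3, y_3) = (3·17 + 8·1·6, 3·6 + 1·17) = (99, 35)

3 1
17 6
99 35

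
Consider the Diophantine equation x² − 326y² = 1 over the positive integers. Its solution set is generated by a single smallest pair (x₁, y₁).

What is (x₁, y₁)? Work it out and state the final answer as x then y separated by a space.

325 18

[18; 18,36] for √326; ℓ=2 ⇒ convergent index 1
a_0=18:  p_0=18·1+0=18,  q_0=18·0+1=1
a_1=18:  p_1=18·18+1=325,  q_1=18·1+0=18
fundamental: x₁=325, y₁=18  (since 105625 − 326·324 = 1)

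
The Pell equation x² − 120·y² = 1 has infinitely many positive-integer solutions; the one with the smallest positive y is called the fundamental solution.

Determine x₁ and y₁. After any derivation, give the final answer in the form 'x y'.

11 1

√120 → a₀=10, period (1,20); ℓ=2 even so k=1
k=0  a_k=10  p_k/q_k = 10/1
k=1  a_k=1  p_k/q_k = 11/1
fundamental: x₁=11, y₁=1  (since 121 − 120·1 = 1)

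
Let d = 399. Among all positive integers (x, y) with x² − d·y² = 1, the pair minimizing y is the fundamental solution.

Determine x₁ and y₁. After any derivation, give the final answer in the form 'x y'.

20 1

d=399: √d = [19; 1,38] (ℓ=2, even), read p_1/q_1
i=0: a=19 ⇒ p=19, q=1
i=1: a=1 ⇒ p=20, q=1
(x₁, y₁) = (20, 1);  20² − 399·1² = 1 ✓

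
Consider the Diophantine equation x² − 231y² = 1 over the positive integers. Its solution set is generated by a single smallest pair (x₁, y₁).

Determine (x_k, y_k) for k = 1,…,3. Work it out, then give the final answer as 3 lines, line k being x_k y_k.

√231 = [15; 5,30, …], period ℓ=2 (even) → k=1
a_0=15:  p_0=15·1+0=15,  q_0=15·0+1=1
a_1=5:  p_1=5·15+1=76,  q_1=5·1+0=5
fundamental: x₁=76, y₁=5  (since 5776 − 231·25 = 1)
k=2:  x_2 = 76·76+231·5·5 = 11551,  y_2 = 76·5+5·76 = 760
k=3:  x_3 = 76·11551+231·5·760 = 1755676,  y_3 = 76·760+5·11551 = 115515

76 5
11551 760
1755676 115515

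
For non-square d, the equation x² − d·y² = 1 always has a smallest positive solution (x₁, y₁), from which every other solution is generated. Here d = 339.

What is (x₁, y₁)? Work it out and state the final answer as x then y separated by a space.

97970 5321

[18; 2,2,2,1,17,1,2,2,2,36] for √339; ℓ=10 ⇒ convergent index 9
i=0: a=18 ⇒ p=18, q=1
i=1: a=2 ⇒ p=37, q=2
i=2: a=2 ⇒ p=92, q=5
…
i=4: a=1 ⇒ p=313, q=17
…
i=8: a=2 ⇒ p=40359, q=2192
i=9: a=2 ⇒ p=97970, q=5321
(x₁, y₁) = (97970, 5321);  97970² − 339·5321² = 1 ✓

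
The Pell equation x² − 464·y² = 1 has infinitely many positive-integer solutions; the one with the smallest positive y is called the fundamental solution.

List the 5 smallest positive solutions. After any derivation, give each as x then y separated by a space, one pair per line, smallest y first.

9801 455
192119201 8918910
3765920568201 174828473365
73819574785756801 3426987725981820
1447011301184484245001 67175813229867162275

d=464: √d = [21; 1,1,5,1,1,1,5,1,1,42] (ℓ=10, even), read p_9/q_9
step 0: (21, 1)  from 21·(1,0) + (0,1)
step 1: (22, 1)  from 1·(21,1) + (1,0)
step 2: (43, 2)  from 1·(22,1) + (21,1)
step 3: (237, 11)  from 5·(43,2) + (22,1)
…
step 5: (517, 24)  from 1·(280,13) + (237,11)
step 6: (797, 37)  from 1·(517,24) + (280,13)
step 7: (4502, 209)  from 5·(797,37) + (517,24)
step 8: (5299, 246)  from 1·(4502,209) + (797,37)
step 9: (9801, 455)  from 1·(5299,246) + (4502,209)
→ (9801, 455).  Check: 9801²=96059601, 464·455²=96059600, difference 1.
n=2: (9801,455)∘(9801,455) = (9801·9801+464·455·455, 9801·455+455·9801) = (192119201,8918910)
n=3: (192119201,8918910)∘(9801,455) = (9801·192119201+464·455·8918910, 9801·8918910+455·192119201) = (3765920568201,174828473365)
n=4: (3765920568201,174828473365)∘(9801,455) = (9801·3765920568201+464·455·174828473365, 9801·174828473365+455·3765920568201) = (73819574785756801,3426987725981820)
n=5: (73819574785756801,3426987725981820)∘(9801,455) = (9801·73819574785756801+464·455·3426987725981820, 9801·3426987725981820+455·73819574785756801) = (1447011301184484245001,67175813229867162275)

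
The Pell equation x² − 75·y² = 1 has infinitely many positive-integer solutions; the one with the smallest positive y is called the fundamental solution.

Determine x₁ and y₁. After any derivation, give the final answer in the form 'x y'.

√75 → a₀=8, period (1,1,1,16); ℓ=4 even so k=3
step 0: (8, 1)  from 8·(1,0) + (0,1)
…
step 2: (17, 2)  from 1·(9,1) + (8,1)
step 3: (26, 3)  from 1·(17,2) + (9,1)
(x₁, y₁) = (26, 3);  26² − 75·3² = 1 ✓

26 3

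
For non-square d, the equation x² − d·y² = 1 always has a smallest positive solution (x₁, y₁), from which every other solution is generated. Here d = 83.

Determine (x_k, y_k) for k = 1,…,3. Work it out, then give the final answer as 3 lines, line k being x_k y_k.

82 9
13447 1476
2205226 242055

[9; 9,18] for √83; ℓ=2 ⇒ convergent index 1
step 0: (9, 1)  from 9·(1,0) + (0,1)
step 1: (82, 9)  from 9·(9,1) + (1,0)
fundamental: x₁=82, y₁=9  (since 6724 − 83·81 = 1)
(x_2, y_2) = (82·82 + 83·9·9, 82·9 + 9·82) = (13447, 1476)
(x_3, y_3) = (82·13447 + 83·9·1476, 82·1476 + 9·13447) = (2205226, 242055)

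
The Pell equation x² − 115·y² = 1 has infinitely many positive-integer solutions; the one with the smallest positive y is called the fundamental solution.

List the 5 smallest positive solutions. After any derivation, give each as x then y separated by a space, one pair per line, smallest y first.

1126 105
2535751 236460
5710510126 532507815
12860066268001 1199207362920
28960863525028126 2700614448788025

√115 → a₀=10, period (1,2,1,1,1,1,1,2,1,20); ℓ=10 even so k=9
i=0: a=10 ⇒ p=10, q=1
i=1: a=1 ⇒ p=11, q=1
…
i=3: a=1 ⇒ p=43, q=4
…
i=5: a=1 ⇒ p=118, q=11
i=6: a=1 ⇒ p=193, q=18
i=7: a=1 ⇒ p=311, q=29
i=8: a=2 ⇒ p=815, q=76
i=9: a=1 ⇒ p=1126, q=105
fundamental: x₁=1126, y₁=105  (since 1267876 − 115·11025 = 1)
k=2:  x_2 = 1126·1126+115·105·105 = 2535751,  y_2 = 1126·105+105·1126 = 236460
k=3:  x_3 = 1126·2535751+115·105·236460 = 5710510126,  y_3 = 1126·236460+105·2535751 = 532507815
k=4:  x_4 = 1126·5710510126+115·105·532507815 = 12860066268001,  y_4 = 1126·532507815+105·5710510126 = 1199207362920
k=5:  x_5 = 1126·12860066268001+115·105·1199207362920 = 28960863525028126,  y_5 = 1126·1199207362920+105·12860066268001 = 2700614448788025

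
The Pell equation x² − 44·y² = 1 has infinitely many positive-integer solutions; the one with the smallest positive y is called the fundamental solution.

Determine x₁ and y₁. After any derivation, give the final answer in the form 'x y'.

[6; 1,1,1,2,1,1,1,12] for √44; ℓ=8 ⇒ convergent index 7
i=0: a=6 ⇒ p=6, q=1
i=1: a=1 ⇒ p=7, q=1
i=2: a=1 ⇒ p=13, q=2
…
i=5: a=1 ⇒ p=73, q=11
i=6: a=1 ⇒ p=126, q=19
i=7: a=1 ⇒ p=199, q=30
→ (199, 30).  Check: 199²=39601, 44·30²=39600, difference 1.

199 30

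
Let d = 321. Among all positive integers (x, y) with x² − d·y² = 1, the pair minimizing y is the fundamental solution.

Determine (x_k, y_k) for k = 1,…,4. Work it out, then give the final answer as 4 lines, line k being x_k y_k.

√321 → a₀=17, period (1,10,1,34); ℓ=4 even so k=3
step 0: (17, 1)  from 17·(1,0) + (0,1)
…
step 2: (197, 11)  from 10·(18,1) + (17,1)
step 3: (215, 12)  from 1·(197,11) + (18,1)
→ (215, 12).  Check: 215²=46225, 321·12²=46224, difference 1.
k=2:  x_2 = 215·215+321·12·12 = 92449,  y_2 = 215·12+12·215 = 5160
k=3:  x_3 = 215·92449+321·12·5160 = 39752855,  y_3 = 215·5160+12·92449 = 2218788
k=4:  x_4 = 215·39752855+321·12·2218788 = 17093635201,  y_4 = 215·2218788+12·39752855 = 954073680

215 12
92449 5160
39752855 2218788
17093635201 954073680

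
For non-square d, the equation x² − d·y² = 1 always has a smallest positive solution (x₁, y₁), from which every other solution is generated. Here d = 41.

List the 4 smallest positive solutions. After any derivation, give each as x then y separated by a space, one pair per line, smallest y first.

d=41: √d = [6; 2,2,12] (ℓ=3, odd), read p_5/q_5
a_0=6:  p_0=6·1+0=6,  q_0=6·0+1=1
a_1=2:  p_1=2·6+1=13,  q_1=2·1+0=2
…
a_4=2:  p_4=2·397+32=826,  q_4=2·62+5=129
a_5=2:  p_5=2·826+397=2049,  q_5=2·129+62=320
(x₁, y₁) = (2049, 320);  2049² − 41·320² = 1 ✓
n=2: (2049,320)∘(2049,320) = (2049·2049+41·320·320, 2049·320+320·2049) = (8396801,1311360)
n=3: (8396801,1311360)∘(2049,320) = (2049·8396801+41·320·1311360, 2049·1311360+320·8396801) = (34410088449,5373952960)
n=4: (34410088449,5373952960)∘(2049,320) = (2049·34410088449+41·320·5373952960, 2049·5373952960+320·34410088449) = (141012534067201,22022457918720)

2049 320
8396801 1311360
34410088449 5373952960
141012534067201 22022457918720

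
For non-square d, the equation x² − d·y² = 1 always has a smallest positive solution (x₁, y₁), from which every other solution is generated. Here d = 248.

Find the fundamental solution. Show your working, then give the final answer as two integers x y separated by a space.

[15; 1,2,1,30] for √248; ℓ=4 ⇒ convergent index 3
i=0: a=15 ⇒ p=15, q=1
i=1: a=1 ⇒ p=16, q=1
i=2: a=2 ⇒ p=47, q=3
i=3: a=1 ⇒ p=63, q=4
→ (63, 4).  Check: 63²=3969, 248·4²=3968, difference 1.

63 4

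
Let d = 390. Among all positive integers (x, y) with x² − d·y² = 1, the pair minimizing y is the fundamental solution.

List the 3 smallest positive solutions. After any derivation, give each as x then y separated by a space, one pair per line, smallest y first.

79 4
12481 632
1971919 99852

d=390: √d = [19; 1,2,1,38] (ℓ=4, even), read p_3/q_3
step 0: (19, 1)  from 19·(1,0) + (0,1)
step 1: (20, 1)  from 1·(19,1) + (1,0)
step 2: (59, 3)  from 2·(20,1) + (19,1)
step 3: (79, 4)  from 1·(59,3) + (20,1)
→ (79, 4).  Check: 79²=6241, 390·4²=6240, difference 1.
(79+4√390)^2 = 12481 + 632√390
(79+4√390)^3 = 1971919 + 99852√390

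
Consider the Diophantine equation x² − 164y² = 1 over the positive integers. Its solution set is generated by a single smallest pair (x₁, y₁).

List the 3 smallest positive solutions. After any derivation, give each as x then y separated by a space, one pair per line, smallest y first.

d=164: √d = [12; 1,4,6,4,1,24] (ℓ=6, even), read p_5/q_5
step 0: (12, 1)  from 12·(1,0) + (0,1)
…
step 4: (1652, 129)  from 4·(397,31) + (64,5)
step 5: (2049, 160)  from 1·(1652,129) + (397,31)
fundamental: x₁=2049, y₁=160  (since 4198401 − 164·25600 = 1)
k=2:  x_2 = 2049·2049+164·160·160 = 8396801,  y_2 = 2049·160+160·2049 = 655680
k=3:  x_3 = 2049·8396801+164·160·655680 = 34410088449,  y_3 = 2049·655680+160·8396801 = 2686976480

2049 160
8396801 655680
34410088449 2686976480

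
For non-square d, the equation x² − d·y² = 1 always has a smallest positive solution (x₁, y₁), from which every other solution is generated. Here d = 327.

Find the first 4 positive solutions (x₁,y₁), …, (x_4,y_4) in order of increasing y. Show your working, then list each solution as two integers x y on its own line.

√327 → a₀=18, period (12,36); ℓ=2 even so k=1
i=0: a=18 ⇒ p=18, q=1
i=1: a=12 ⇒ p=217, q=12
→ (217, 12).  Check: 217²=47089, 327·12²=47088, difference 1.
(217+12√327)^2 = 94177 + 5208√327
(217+12√327)^3 = 40872601 + 2260260√327
(217+12√327)^4 = 17738614657 + 980947632√327

217 12
94177 5208
40872601 2260260
17738614657 980947632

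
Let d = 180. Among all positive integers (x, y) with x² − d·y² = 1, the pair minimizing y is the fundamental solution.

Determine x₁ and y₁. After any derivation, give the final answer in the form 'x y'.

[13; 2,2,2,26] for √180; ℓ=4 ⇒ convergent index 3
i=0: a=13 ⇒ p=13, q=1
i=1: a=2 ⇒ p=27, q=2
i=2: a=2 ⇒ p=67, q=5
i=3: a=2 ⇒ p=161, q=12
fundamental: x₁=161, y₁=12  (since 25921 − 180·144 = 1)

161 12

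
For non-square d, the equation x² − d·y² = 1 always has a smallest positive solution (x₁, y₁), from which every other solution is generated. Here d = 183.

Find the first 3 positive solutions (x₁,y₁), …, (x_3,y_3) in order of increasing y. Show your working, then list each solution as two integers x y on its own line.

487 36
474337 35064
462003751 34152300

√183 = [13; 1,1,8,1,1,26, …], period ℓ=6 (even) → k=5
step 0: (13, 1)  from 13·(1,0) + (0,1)
…
step 3: (230, 17)  from 8·(27,2) + (14,1)
step 4: (257, 19)  from 1·(230,17) + (27,2)
step 5: (487, 36)  from 1·(257,19) + (230,17)
fundamental: x₁=487, y₁=36  (since 237169 − 183·1296 = 1)
(487+36√183)^2 = 474337 + 35064√183
(487+36√183)^3 = 462003751 + 34152300√183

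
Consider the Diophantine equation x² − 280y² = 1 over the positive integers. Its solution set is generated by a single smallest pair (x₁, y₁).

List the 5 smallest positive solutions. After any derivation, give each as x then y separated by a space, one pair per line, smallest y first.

√280 = [16; 1,2,1,2,1,32, …], period ℓ=6 (even) → k=5
a_0=16:  p_0=16·1+0=16,  q_0=16·0+1=1
a_1=1:  p_1=1·16+1=17,  q_1=1·1+0=1
…
a_4=2:  p_4=2·67+50=184,  q_4=2·4+3=11
a_5=1:  p_5=1·184+67=251,  q_5=1·11+4=15
fundamental: x₁=251, y₁=15  (since 63001 − 280·225 = 1)
(x_2, y_2) = (251·251 + 280·15·15, 251·15 + 15·251) = (126001, 7530)
(x_3, y_3) = (251·126001 + 280·15·7530, 251·7530 + 15·126001) = (63252251, 3780045)
(x_4, y_4) = (251·63252251 + 280·15·3780045, 251·3780045 + 15·63252251) = (31752504001, 1897575060)
(x_5, y_5) = (251·31752504001 + 280·15·1897575060, 251·1897575060 + 15·31752504001) = (15939693756251, 952578900075)

251 15
126001 7530
63252251 3780045
31752504001 1897575060
15939693756251 952578900075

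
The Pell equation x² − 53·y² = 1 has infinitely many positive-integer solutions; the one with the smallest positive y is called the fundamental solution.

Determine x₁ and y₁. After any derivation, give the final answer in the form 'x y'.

66249 9100

√53 → a₀=7, period (3,1,1,3,14); ℓ=5 odd so k=9
a_0=7:  p_0=7·1+0=7,  q_0=7·0+1=1
…
a_3=1:  p_3=1·29+22=51,  q_3=1·4+3=7
a_4=3:  p_4=3·51+29=182,  q_4=3·7+4=25
…
a_8=1:  p_8=1·10578+7979=18557,  q_8=1·1453+1096=2549
a_9=3:  p_9=3·18557+10578=66249,  q_9=3·2549+1453=9100
fundamental: x₁=66249, y₁=9100  (since 4388930001 − 53·82810000 = 1)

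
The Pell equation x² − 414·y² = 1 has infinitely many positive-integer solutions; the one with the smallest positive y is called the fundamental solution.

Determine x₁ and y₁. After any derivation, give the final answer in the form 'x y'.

[20; 2,1,7,2,7,1,2,40] for √414; ℓ=8 ⇒ convergent index 7
k=0  a_k=20  p_k/q_k = 20/1
…
k=3  a_k=7  p_k/q_k = 468/23
…
k=5  a_k=7  p_k/q_k = 7447/366
k=6  a_k=1  p_k/q_k = 8444/415
k=7  a_k=2  p_k/q_k = 24335/1196
→ (24335, 1196).  Check: 24335²=592192225, 414·1196²=592192224, difference 1.

24335 1196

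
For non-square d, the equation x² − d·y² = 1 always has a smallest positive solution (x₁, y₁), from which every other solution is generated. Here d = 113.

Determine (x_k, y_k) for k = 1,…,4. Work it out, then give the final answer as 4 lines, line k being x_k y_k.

1204353 113296
2900932297217 272896754976
6987493029899166849 657328051091107760
16830816386073401651890177 1583310020631184911403584

d=113: √d = [10; 1,1,1,2,2,1,1,1,20] (ℓ=9, odd), read p_17/q_17
i=0: a=10 ⇒ p=10, q=1
i=1: a=1 ⇒ p=11, q=1
i=2: a=1 ⇒ p=21, q=2
i=3: a=1 ⇒ p=32, q=3
i=4: a=2 ⇒ p=85, q=8
…
i=6: a=1 ⇒ p=287, q=27
…
i=9: a=20 ⇒ p=16009, q=1506
…
i=12: a=1 ⇒ p=49579, q=4664
i=13: a=2 ⇒ p=131952, q=12413
i=14: a=2 ⇒ p=313483, q=29490
i=15: a=1 ⇒ p=445435, q=41903
i=16: a=1 ⇒ p=758918, q=71393
i=17: a=1 ⇒ p=1204353, q=113296
fundamental: x₁=1204353, y₁=113296  (since 1450466148609 − 113·12835983616 = 1)
k=2:  x_2 = 1204353·1204353+113·113296·113296 = 2900932297217,  y_2 = 1204353·113296+113296·1204353 = 272896754976
k=3:  x_3 = 1204353·2900932297217+113·113296·272896754976 = 6987493029899166849,  y_3 = 1204353·272896754976+113296·2900932297217 = 657328051091107760
k=4:  x_4 = 1204353·6987493029899166849+113·113296·657328051091107760 = 16830816386073401651890177,  y_4 = 1204353·657328051091107760+113296·6987493029899166849 = 1583310020631184911403584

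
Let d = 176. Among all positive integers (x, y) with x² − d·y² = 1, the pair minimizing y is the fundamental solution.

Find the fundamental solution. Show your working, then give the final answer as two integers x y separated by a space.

199 15

√176 = [13; 3,1,3,26, …], period ℓ=4 (even) → k=3
i=0: a=13 ⇒ p=13, q=1
…
i=2: a=1 ⇒ p=53, q=4
i=3: a=3 ⇒ p=199, q=15
→ (199, 15).  Check: 199²=39601, 176·15²=39600, difference 1.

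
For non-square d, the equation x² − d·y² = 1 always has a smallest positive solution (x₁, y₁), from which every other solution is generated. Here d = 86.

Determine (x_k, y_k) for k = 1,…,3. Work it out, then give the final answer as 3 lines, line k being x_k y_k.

10405 1122
216528049 23348820
4505948689285 485888943078

[9; 3,1,1,1,8,1,1,1,3,18] for √86; ℓ=10 ⇒ convergent index 9
k=0  a_k=9  p_k/q_k = 9/1
k=1  a_k=3  p_k/q_k = 28/3
…
k=3  a_k=1  p_k/q_k = 65/7
k=4  a_k=1  p_k/q_k = 102/11
…
k=6  a_k=1  p_k/q_k = 983/106
…
k=8  a_k=1  p_k/q_k = 2847/307
k=9  a_k=3  p_k/q_k = 10405/1122
(x₁, y₁) = (10405, 1122);  10405² − 86·1122² = 1 ✓
(10405+1122√86)^2 = 216528049 + 23348820√86
(10405+1122√86)^3 = 4505948689285 + 485888943078√86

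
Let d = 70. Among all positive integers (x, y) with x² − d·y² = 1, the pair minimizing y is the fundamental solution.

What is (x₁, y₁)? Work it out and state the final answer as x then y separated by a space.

√70 = [8; 2,1,2,1,2,16, …], period ℓ=6 (even) → k=5
i=0: a=8 ⇒ p=8, q=1
…
i=2: a=1 ⇒ p=25, q=3
i=3: a=2 ⇒ p=67, q=8
i=4: a=1 ⇒ p=92, q=11
i=5: a=2 ⇒ p=251, q=30
fundamental: x₁=251, y₁=30  (since 63001 − 70·900 = 1)

251 30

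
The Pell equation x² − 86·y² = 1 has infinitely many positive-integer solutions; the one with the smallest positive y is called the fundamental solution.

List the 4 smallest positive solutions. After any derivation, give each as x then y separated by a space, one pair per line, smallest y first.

√86 → a₀=9, period (3,1,1,1,8,1,1,1,3,18); ℓ=10 even so k=9
k=0  a_k=9  p_k/q_k = 9/1
k=1  a_k=3  p_k/q_k = 28/3
k=2  a_k=1  p_k/q_k = 37/4
…
k=4  a_k=1  p_k/q_k = 102/11
…
k=7  a_k=1  p_k/q_k = 1864/201
k=8  a_k=1  p_k/q_k = 2847/307
k=9  a_k=3  p_k/q_k = 10405/1122
→ (10405, 1122).  Check: 10405²=108264025, 86·1122²=108264024, difference 1.
(x_2, y_2) = (10405·10405 + 86·1122·1122, 10405·1122 + 1122·10405) = (216528049, 23348820)
(x_3, y_3) = (10405·216528049 + 86·1122·23348820, 10405·23348820 + 1122·216528049) = (4505948689285, 485888943078)
(x_4, y_4) = (10405·4505948689285 + 86·1122·485888943078, 10405·485888943078 + 1122·4505948689285) = (93768792007492801, 10111348882104360)

10405 1122
216528049 23348820
4505948689285 485888943078
93768792007492801 10111348882104360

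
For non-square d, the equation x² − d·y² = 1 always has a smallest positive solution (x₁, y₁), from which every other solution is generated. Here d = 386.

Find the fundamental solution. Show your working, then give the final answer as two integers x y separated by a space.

[19; 1,1,1,4,1,18,1,4,1,1,1,38] for √386; ℓ=12 ⇒ convergent index 11
a_0=19:  p_0=19·1+0=19,  q_0=19·0+1=1
a_1=1:  p_1=1·19+1=20,  q_1=1·1+0=1
…
a_4=4:  p_4=4·59+39=275,  q_4=4·3+2=14
…
a_6=18:  p_6=18·334+275=6287,  q_6=18·17+14=320
a_7=1:  p_7=1·6287+334=6621,  q_7=1·320+17=337
a_8=4:  p_8=4·6621+6287=32771,  q_8=4·337+320=1668
a_9=1:  p_9=1·32771+6621=39392,  q_9=1·1668+337=2005
a_10=1:  p_10=1·39392+32771=72163,  q_10=1·2005+1668=3673
a_11=1:  p_11=1·72163+39392=111555,  q_11=1·3673+2005=5678
→ (111555, 5678).  Check: 111555²=12444518025, 386·5678²=12444518024, difference 1.

111555 5678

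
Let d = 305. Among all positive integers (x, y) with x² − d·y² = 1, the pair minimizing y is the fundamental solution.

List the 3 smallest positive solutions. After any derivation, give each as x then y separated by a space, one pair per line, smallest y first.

489 28
478241 27384
467719209 26781524

[17; 2,6,2,34] for √305; ℓ=4 ⇒ convergent index 3
k=0  a_k=17  p_k/q_k = 17/1
k=1  a_k=2  p_k/q_k = 35/2
k=2  a_k=6  p_k/q_k = 227/13
k=3  a_k=2  p_k/q_k = 489/28
→ (489, 28).  Check: 489²=239121, 305·28²=239120, difference 1.
(489+28√305)^2 = 478241 + 27384√305
(489+28√305)^3 = 467719209 + 26781524√305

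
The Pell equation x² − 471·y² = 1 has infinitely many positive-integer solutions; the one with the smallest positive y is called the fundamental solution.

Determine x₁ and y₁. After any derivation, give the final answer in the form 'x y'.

7838695 361188

√471 → a₀=21, period (1,2,2,1,3,…,2,1,42); ℓ=14 even so k=13
k=0  a_k=21  p_k/q_k = 21/1
…
k=4  a_k=1  p_k/q_k = 217/10
…
k=7  a_k=14  p_k/q_k = 48809/2249
…
k=12  a_k=2  p_k/q_k = 5506953/253747
k=13  a_k=1  p_k/q_k = 7838695/361188
fundamental: x₁=7838695, y₁=361188  (since 61445139303025 − 471·130456771344 = 1)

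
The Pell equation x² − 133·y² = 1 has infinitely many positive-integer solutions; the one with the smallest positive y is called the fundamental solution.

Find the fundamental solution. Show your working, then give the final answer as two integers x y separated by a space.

[11; 1,1,7,5,1,…,1,1,22] for √133; ℓ=16 ⇒ convergent index 15
i=0: a=11 ⇒ p=11, q=1
…
i=2: a=1 ⇒ p=23, q=2
i=3: a=7 ⇒ p=173, q=15
…
i=5: a=1 ⇒ p=1061, q=92
i=6: a=1 ⇒ p=1949, q=169
i=7: a=1 ⇒ p=3010, q=261
…
i=9: a=1 ⇒ p=10979, q=952
i=10: a=1 ⇒ p=18948, q=1643
…
i=13: a=7 ⇒ p=1210008, q=104921
i=14: a=1 ⇒ p=1378591, q=119539
i=15: a=1 ⇒ p=2588599, q=224460
→ (2588599, 224460).  Check: 2588599²=6700844782801, 133·224460²=6700844782800, difference 1.

2588599 224460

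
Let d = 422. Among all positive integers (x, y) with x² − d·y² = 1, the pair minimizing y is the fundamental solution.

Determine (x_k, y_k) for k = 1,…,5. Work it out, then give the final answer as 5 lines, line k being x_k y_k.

7022501 341850
98631040590001 4801283933700
1385273162348638202501 67434042451384025550
19456164335732849620362360001 947111261097768740333867400
273261867007695159110526238300562501 13302179556340616719484196916709250

√422 → a₀=20, period (1,1,5,2,1,…,1,1,40); ℓ=14 even so k=13
i=0: a=20 ⇒ p=20, q=1
i=1: a=1 ⇒ p=21, q=1
i=2: a=1 ⇒ p=41, q=2
…
i=4: a=2 ⇒ p=493, q=24
…
i=6: a=3 ⇒ p=2650, q=129
i=7: a=20 ⇒ p=53719, q=2615
…
i=9: a=1 ⇒ p=217526, q=10589
…
i=11: a=5 ⇒ p=3211821, q=156349
i=12: a=1 ⇒ p=3810680, q=185501
i=13: a=1 ⇒ p=7022501, q=341850
fundamental: x₁=7022501, y₁=341850  (since 49315520295001 − 422·116861422500 = 1)
n=2: (7022501,341850)∘(7022501,341850) = (7022501·7022501+422·341850·341850, 7022501·341850+341850·7022501) = (98631040590001,4801283933700)
n=3: (98631040590001,4801283933700)∘(7022501,341850) = (7022501·98631040590001+422·341850·4801283933700, 7022501·4801283933700+341850·98631040590001) = (1385273162348638202501,67434042451384025550)
n=4: (1385273162348638202501,67434042451384025550)∘(7022501,341850) = (7022501·1385273162348638202501+422·341850·67434042451384025550, 7022501·67434042451384025550+341850·1385273162348638202501) = (19456164335732849620362360001,947111261097768740333867400)
n=5: (19456164335732849620362360001,947111261097768740333867400)∘(7022501,341850) = (7022501·19456164335732849620362360001+422·341850·947111261097768740333867400, 7022501·947111261097768740333867400+341850·19456164335732849620362360001) = (273261867007695159110526238300562501,13302179556340616719484196916709250)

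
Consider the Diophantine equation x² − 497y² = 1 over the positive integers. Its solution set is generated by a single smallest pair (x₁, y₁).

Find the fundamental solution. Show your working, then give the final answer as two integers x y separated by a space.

1201887 53912

[22; 3,2,2,5,6,5,2,2,3,44] for √497; ℓ=10 ⇒ convergent index 9
i=0: a=22 ⇒ p=22, q=1
…
i=2: a=2 ⇒ p=156, q=7
i=3: a=2 ⇒ p=379, q=17
i=4: a=5 ⇒ p=2051, q=92
…
i=6: a=5 ⇒ p=65476, q=2937
…
i=8: a=2 ⇒ p=352750, q=15823
i=9: a=3 ⇒ p=1201887, q=53912
(x₁, y₁) = (1201887, 53912);  1201887² − 497·53912² = 1 ✓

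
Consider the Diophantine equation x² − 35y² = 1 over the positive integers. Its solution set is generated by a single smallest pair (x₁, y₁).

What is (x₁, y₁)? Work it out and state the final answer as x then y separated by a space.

6 1

√35 → a₀=5, period (1,10); ℓ=2 even so k=1
i=0: a=5 ⇒ p=5, q=1
i=1: a=1 ⇒ p=6, q=1
(x₁, y₁) = (6, 1);  6² − 35·1² = 1 ✓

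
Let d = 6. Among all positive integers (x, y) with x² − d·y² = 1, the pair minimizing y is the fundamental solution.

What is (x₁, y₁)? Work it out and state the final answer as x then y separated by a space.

5 2

√6 = [2; 2,4, …], period ℓ=2 (even) → k=1
i=0: a=2 ⇒ p=2, q=1
i=1: a=2 ⇒ p=5, q=2
(x₁, y₁) = (5, 2);  5² − 6·2² = 1 ✓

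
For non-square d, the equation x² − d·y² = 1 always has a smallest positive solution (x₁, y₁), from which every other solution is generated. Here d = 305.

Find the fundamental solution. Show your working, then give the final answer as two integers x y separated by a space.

[17; 2,6,2,34] for √305; ℓ=4 ⇒ convergent index 3
a_0=17:  p_0=17·1+0=17,  q_0=17·0+1=1
a_1=2:  p_1=2·17+1=35,  q_1=2·1+0=2
a_2=6:  p_2=6·35+17=227,  q_2=6·2+1=13
a_3=2:  p_3=2·227+35=489,  q_3=2·13+2=28
→ (489, 28).  Check: 489²=239121, 305·28²=239120, difference 1.

489 28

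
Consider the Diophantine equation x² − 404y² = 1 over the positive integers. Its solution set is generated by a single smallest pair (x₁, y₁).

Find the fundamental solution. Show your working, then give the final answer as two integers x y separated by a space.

[20; 10,40] for √404; ℓ=2 ⇒ convergent index 1
i=0: a=20 ⇒ p=20, q=1
i=1: a=10 ⇒ p=201, q=10
→ (201, 10).  Check: 201²=40401, 404·10²=40400, difference 1.

201 10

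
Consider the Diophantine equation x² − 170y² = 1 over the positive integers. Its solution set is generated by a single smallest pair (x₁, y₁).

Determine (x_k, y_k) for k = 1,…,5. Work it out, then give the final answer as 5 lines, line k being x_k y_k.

√170 → a₀=13, period (26); ℓ=1 odd so k=1
k=0  a_k=13  p_k/q_k = 13/1
k=1  a_k=26  p_k/q_k = 339/26
(x₁, y₁) = (339, 26);  339² − 170·26² = 1 ✓
(x_2, y_2) = (339·339 + 170·26·26, 339·26 + 26·339) = (229841, 17628)
(x_3, y_3) = (339·229841 + 170·26·17628, 339·17628 + 26·229841) = (155831859, 11951758)
(x_4, y_4) = (339·155831859 + 170·26·11951758, 339·11951758 + 26·155831859) = (105653770561, 8103274296)
(x_5, y_5) = (339·105653770561 + 170·26·8103274296, 339·8103274296 + 26·105653770561) = (71633100608499, 5494008020930)

339 26
229841 17628
155831859 11951758
105653770561 8103274296
71633100608499 5494008020930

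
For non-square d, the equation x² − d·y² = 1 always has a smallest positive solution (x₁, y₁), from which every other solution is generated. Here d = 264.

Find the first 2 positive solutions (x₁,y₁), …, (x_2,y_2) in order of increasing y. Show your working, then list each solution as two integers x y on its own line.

√264 = [16; 4,32, …], period ℓ=2 (even) → k=1
a_0=16:  p_0=16·1+0=16,  q_0=16·0+1=1
a_1=4:  p_1=4·16+1=65,  q_1=4·1+0=4
→ (65, 4).  Check: 65²=4225, 264·4²=4224, difference 1.
(65+4√264)^2 = 8449 + 520√264

65 4
8449 520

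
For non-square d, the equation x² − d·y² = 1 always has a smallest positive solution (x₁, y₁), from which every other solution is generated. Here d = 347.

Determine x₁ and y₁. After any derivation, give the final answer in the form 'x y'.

d=347: √d = [18; 1,1,1,2,4,…,1,1,36] (ℓ=14, even), read p_13/q_13
a_0=18:  p_0=18·1+0=18,  q_0=18·0+1=1
a_1=1:  p_1=1·18+1=19,  q_1=1·1+0=1
a_2=1:  p_2=1·19+18=37,  q_2=1·1+1=2
a_3=1:  p_3=1·37+19=56,  q_3=1·2+1=3
a_4=2:  p_4=2·56+37=149,  q_4=2·3+2=8
…
a_6=1:  p_6=1·652+149=801,  q_6=1·35+8=43
a_7=17:  p_7=17·801+652=14269,  q_7=17·43+35=766
a_8=1:  p_8=1·14269+801=15070,  q_8=1·766+43=809
a_9=4:  p_9=4·15070+14269=74549,  q_9=4·809+766=4002
…
a_11=1:  p_11=1·164168+74549=238717,  q_11=1·8813+4002=12815
a_12=1:  p_12=1·238717+164168=402885,  q_12=1·12815+8813=21628
a_13=1:  p_13=1·402885+238717=641602,  q_13=1·21628+12815=34443
→ (641602, 34443).  Check: 641602²=411653126404, 347·34443²=411653126403, difference 1.

641602 34443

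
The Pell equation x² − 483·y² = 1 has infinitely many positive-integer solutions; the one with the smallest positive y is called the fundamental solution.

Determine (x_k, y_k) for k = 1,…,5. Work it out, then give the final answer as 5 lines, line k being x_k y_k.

√483 → a₀=21, period (1,42); ℓ=2 even so k=1
step 0: (21, 1)  from 21·(1,0) + (0,1)
step 1: (22, 1)  from 1·(21,1) + (1,0)
→ (22, 1).  Check: 22²=484, 483·1²=483, difference 1.
(x_2, y_2) = (22·22 + 483·1·1, 22·1 + 1·22) = (967, 44)
(x_3, y_3) = (22·967 + 483·1·44, 22·44 + 1·967) = (42526, 1935)
(x_4, y_4) = (22·42526 + 483·1·1935, 22·1935 + 1·42526) = (1870177, 85096)
(x_5, y_5) = (22·1870177 + 483·1·85096, 22·85096 + 1·1870177) = (82245262, 3742289)

22 1
967 44
42526 1935
1870177 85096
82245262 3742289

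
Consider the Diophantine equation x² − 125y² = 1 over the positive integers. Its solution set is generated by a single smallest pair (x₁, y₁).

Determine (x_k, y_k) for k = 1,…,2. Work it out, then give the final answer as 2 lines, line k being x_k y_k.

√125 = [11; 5,1,1,5,22, …], period ℓ=5 (odd) → k=9
i=0: a=11 ⇒ p=11, q=1
…
i=3: a=1 ⇒ p=123, q=11
…
i=5: a=22 ⇒ p=15127, q=1353
i=6: a=5 ⇒ p=76317, q=6826
i=7: a=1 ⇒ p=91444, q=8179
i=8: a=1 ⇒ p=167761, q=15005
i=9: a=5 ⇒ p=930249, q=83204
(x₁, y₁) = (930249, 83204);  930249² − 125·83204² = 1 ✓
(930249+83204√125)^2 = 1730726404001 + 154800875592√125

930249 83204
1730726404001 154800875592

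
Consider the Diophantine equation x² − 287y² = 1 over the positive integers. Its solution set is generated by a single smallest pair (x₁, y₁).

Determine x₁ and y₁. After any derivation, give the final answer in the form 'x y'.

√287 = [16; 1,15,1,32, …], period ℓ=4 (even) → k=3
step 0: (16, 1)  from 16·(1,0) + (0,1)
step 1: (17, 1)  from 1·(16,1) + (1,0)
step 2: (271, 16)  from 15·(17,1) + (16,1)
step 3: (288, 17)  from 1·(271,16) + (17,1)
fundamental: x₁=288, y₁=17  (since 82944 − 287·289 = 1)

288 17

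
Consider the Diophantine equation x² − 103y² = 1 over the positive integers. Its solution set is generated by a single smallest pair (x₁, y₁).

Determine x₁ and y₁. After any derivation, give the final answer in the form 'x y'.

[10; 6,1,2,1,1,9,1,1,2,1,6,20] for √103; ℓ=12 ⇒ convergent index 11
k=0  a_k=10  p_k/q_k = 10/1
k=1  a_k=6  p_k/q_k = 61/6
k=2  a_k=1  p_k/q_k = 71/7
k=3  a_k=2  p_k/q_k = 203/20
k=4  a_k=1  p_k/q_k = 274/27
…
k=6  a_k=9  p_k/q_k = 4567/450
…
k=9  a_k=2  p_k/q_k = 24266/2391
k=10  a_k=1  p_k/q_k = 33877/3338
k=11  a_k=6  p_k/q_k = 227528/22419
fundamental: x₁=227528, y₁=22419  (since 51768990784 − 103·502611561 = 1)

227528 22419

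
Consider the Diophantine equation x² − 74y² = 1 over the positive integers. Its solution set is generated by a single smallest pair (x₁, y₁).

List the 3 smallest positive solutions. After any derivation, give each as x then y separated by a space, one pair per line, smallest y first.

√74 = [8; 1,1,1,1,16, …], period ℓ=5 (odd) → k=9
step 0: (8, 1)  from 8·(1,0) + (0,1)
step 1: (9, 1)  from 1·(8,1) + (1,0)
…
step 4: (43, 5)  from 1·(26,3) + (17,2)
…
step 7: (1471, 171)  from 1·(757,88) + (714,83)
step 8: (2228, 259)  from 1·(1471,171) + (757,88)
step 9: (3699, 430)  from 1·(2228,259) + (1471,171)
→ (3699, 430).  Check: 3699²=13682601, 74·430²=13682600, difference 1.
k=2:  x_2 = 3699·3699+74·430·430 = 27365201,  y_2 = 3699·430+430·3699 = 3181140
k=3:  x_3 = 3699·27365201+74·430·3181140 = 202447753299,  y_3 = 3699·3181140+430·27365201 = 23534073290

3699 430
27365201 3181140
202447753299 23534073290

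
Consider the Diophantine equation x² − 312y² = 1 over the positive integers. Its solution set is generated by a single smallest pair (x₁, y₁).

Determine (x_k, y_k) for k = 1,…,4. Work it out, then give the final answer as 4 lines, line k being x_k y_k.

53 3
5617 318
595349 33705
63101377 3572412

d=312: √d = [17; 1,1,1,34] (ℓ=4, even), read p_3/q_3
i=0: a=17 ⇒ p=17, q=1
i=1: a=1 ⇒ p=18, q=1
i=2: a=1 ⇒ p=35, q=2
i=3: a=1 ⇒ p=53, q=3
fundamental: x₁=53, y₁=3  (since 2809 − 312·9 = 1)
(x_2, y_2) = (53·53 + 312·3·3, 53·3 + 3·53) = (5617, 318)
(x_3, y_3) = (53·5617 + 312·3·318, 53·318 + 3·5617) = (595349, 33705)
(x_4, y_4) = (53·595349 + 312·3·33705, 53·33705 + 3·595349) = (63101377, 3572412)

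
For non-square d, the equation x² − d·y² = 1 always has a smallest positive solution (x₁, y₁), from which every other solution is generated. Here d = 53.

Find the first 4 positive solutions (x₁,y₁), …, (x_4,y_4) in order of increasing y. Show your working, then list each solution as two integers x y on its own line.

66249 9100
8777860001 1205731800
1163048894346249 159757052027300
154101652394311440001 21167489878307463600

√53 = [7; 3,1,1,3,14, …], period ℓ=5 (odd) → k=9
k=0  a_k=7  p_k/q_k = 7/1
…
k=5  a_k=14  p_k/q_k = 2599/357
…
k=8  a_k=1  p_k/q_k = 18557/2549
k=9  a_k=3  p_k/q_k = 66249/9100
fundamental: x₁=66249, y₁=9100  (since 4388930001 − 53·82810000 = 1)
(x_2, y_2) = (66249·66249 + 53·9100·9100, 66249·9100 + 9100·66249) = (8777860001, 1205731800)
(x_3, y_3) = (66249·8777860001 + 53·9100·1205731800, 66249·1205731800 + 9100·8777860001) = (1163048894346249, 159757052027300)
(x_4, y_4) = (66249·1163048894346249 + 53·9100·159757052027300, 66249·159757052027300 + 9100·1163048894346249) = (154101652394311440001, 21167489878307463600)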